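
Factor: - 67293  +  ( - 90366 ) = -3^1*52553^1 = -157659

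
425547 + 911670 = 1337217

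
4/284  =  1/71=0.01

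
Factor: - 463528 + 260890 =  - 202638=-  2^1*3^1*33773^1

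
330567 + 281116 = 611683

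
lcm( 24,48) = 48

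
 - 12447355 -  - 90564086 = 78116731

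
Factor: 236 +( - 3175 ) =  - 2939^1= - 2939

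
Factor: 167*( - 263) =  - 43921 = - 167^1*263^1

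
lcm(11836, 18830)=414260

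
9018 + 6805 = 15823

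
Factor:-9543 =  - 3^1*3181^1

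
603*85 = 51255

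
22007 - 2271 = 19736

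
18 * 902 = 16236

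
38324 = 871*44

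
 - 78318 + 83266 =4948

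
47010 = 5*9402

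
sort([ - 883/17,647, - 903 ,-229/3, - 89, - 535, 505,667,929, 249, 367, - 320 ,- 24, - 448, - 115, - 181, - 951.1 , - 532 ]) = [ - 951.1,-903, - 535, - 532, - 448, - 320, -181,- 115, - 89,- 229/3, - 883/17 , - 24,249,367, 505, 647,667,929 ] 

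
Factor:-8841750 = - 2^1* 3^1*5^3*11789^1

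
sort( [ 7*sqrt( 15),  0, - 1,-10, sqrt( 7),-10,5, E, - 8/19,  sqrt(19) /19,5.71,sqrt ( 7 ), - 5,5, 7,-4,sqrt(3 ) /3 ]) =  [ - 10, - 10, - 5, - 4, - 1, - 8/19, 0,sqrt( 19 )/19,sqrt( 3)/3, sqrt( 7),sqrt( 7),  E, 5,5,5.71, 7,7*  sqrt( 15)]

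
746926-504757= 242169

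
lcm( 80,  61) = 4880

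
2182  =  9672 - 7490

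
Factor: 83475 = 3^2*5^2 * 7^1*53^1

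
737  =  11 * 67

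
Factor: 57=3^1 *19^1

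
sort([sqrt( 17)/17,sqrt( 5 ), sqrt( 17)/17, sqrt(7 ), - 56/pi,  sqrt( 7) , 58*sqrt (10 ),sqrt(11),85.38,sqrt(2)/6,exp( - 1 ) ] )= [-56/pi , sqrt( 2)/6,sqrt( 17 ) /17,sqrt (17 )/17,exp( - 1),sqrt( 5 ),sqrt(7),sqrt( 7),sqrt(11), 85.38, 58 * sqrt(10 ) ]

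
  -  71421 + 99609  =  28188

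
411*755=310305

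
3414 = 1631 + 1783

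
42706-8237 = 34469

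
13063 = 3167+9896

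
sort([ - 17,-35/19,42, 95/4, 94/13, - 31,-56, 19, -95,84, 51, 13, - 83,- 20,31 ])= [ - 95, - 83, - 56,-31, - 20, -17,-35/19, 94/13, 13, 19 , 95/4,31, 42, 51, 84 ] 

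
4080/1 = 4080 = 4080.00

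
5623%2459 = 705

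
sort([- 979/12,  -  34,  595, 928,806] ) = [-979/12, - 34, 595, 806,928] 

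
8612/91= 8612/91 =94.64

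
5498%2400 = 698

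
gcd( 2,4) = 2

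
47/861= 47/861 = 0.05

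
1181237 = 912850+268387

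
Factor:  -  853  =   - 853^1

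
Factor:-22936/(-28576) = 61/76 = 2^ ( - 2 ) *19^ ( - 1 )*61^1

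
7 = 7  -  0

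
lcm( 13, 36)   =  468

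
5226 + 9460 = 14686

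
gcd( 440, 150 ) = 10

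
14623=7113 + 7510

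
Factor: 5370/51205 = 1074/10241 = 2^1*3^1*7^( - 2)*11^( - 1)*19^( -1 )*  179^1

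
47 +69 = 116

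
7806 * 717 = 5596902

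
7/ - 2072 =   -  1 + 295/296 = - 0.00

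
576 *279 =160704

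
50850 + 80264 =131114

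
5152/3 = 1717 + 1/3 = 1717.33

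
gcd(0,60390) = 60390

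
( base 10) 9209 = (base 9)13562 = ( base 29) ARG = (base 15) 2ade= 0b10001111111001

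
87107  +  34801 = 121908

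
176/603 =176/603 = 0.29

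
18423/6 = 3070+1/2 = 3070.50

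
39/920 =39/920  =  0.04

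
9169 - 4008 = 5161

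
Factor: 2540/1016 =5/2= 2^( - 1)*5^1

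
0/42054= 0=0.00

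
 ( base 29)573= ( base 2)1000100111011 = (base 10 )4411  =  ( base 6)32231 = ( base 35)3L1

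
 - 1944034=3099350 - 5043384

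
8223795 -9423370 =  - 1199575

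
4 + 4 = 8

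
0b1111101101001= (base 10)8041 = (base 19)1354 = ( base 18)16ED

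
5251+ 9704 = 14955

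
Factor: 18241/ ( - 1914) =-2^( - 1)*3^(-1) * 11^( - 1 )*17^1*37^1 =- 629/66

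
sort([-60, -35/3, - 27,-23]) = [- 60, - 27,  -  23,-35/3] 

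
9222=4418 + 4804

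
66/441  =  22/147 = 0.15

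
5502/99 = 1834/33= 55.58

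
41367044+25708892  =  67075936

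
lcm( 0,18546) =0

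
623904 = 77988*8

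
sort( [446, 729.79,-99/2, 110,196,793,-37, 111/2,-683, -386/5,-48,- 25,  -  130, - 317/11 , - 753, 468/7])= [-753,- 683, - 130, -386/5, - 99/2,-48,-37 , - 317/11, - 25 , 111/2 , 468/7,110 , 196, 446, 729.79, 793 ] 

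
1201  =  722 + 479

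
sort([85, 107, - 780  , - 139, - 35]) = [-780, - 139,  -  35,  85,107]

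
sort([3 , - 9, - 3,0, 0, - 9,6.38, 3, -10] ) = [ -10, - 9, - 9 , - 3,0, 0, 3, 3, 6.38 ] 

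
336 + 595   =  931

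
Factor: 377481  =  3^1*13^1*9679^1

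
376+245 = 621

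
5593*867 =4849131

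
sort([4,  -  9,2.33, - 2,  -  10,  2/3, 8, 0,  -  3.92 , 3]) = [ - 10,-9,  -  3.92, - 2,0, 2/3, 2.33, 3, 4 , 8 ]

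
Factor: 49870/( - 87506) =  - 24935/43753 = - 5^1 * 4987^1*43753^(  -  1)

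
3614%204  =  146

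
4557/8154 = 1519/2718 = 0.56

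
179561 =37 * 4853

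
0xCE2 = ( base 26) 4MM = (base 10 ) 3298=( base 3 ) 11112011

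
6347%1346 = 963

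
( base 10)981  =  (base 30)12L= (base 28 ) 171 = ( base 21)24F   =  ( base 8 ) 1725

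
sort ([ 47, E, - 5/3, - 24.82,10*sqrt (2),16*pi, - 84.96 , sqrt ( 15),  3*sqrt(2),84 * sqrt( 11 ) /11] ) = [  -  84.96, -24.82, - 5/3, E,sqrt(15 ), 3*sqrt(2 ),  10*sqrt( 2),84*sqrt( 11) /11, 47 , 16*pi ]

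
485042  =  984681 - 499639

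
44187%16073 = 12041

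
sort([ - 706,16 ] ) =[ - 706,16 ] 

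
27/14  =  1 + 13/14 = 1.93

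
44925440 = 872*51520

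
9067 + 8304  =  17371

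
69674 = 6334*11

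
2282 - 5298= - 3016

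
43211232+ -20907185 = 22304047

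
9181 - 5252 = 3929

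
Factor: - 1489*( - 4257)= 6338673 = 3^2*11^1*43^1*1489^1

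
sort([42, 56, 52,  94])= [ 42, 52, 56,  94 ]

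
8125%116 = 5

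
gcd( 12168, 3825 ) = 9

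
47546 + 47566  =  95112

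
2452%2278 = 174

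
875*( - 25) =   -  21875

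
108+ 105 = 213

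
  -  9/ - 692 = 9/692=0.01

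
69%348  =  69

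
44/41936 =11/10484 =0.00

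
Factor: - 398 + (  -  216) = - 614 = -  2^1*307^1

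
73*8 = 584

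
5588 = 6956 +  - 1368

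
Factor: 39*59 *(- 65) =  - 3^1 * 5^1 * 13^2 * 59^1 = - 149565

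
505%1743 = 505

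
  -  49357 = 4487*( - 11)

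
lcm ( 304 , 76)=304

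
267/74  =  267/74  =  3.61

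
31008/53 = 585 + 3/53 = 585.06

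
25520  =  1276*20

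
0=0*1507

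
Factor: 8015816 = 2^3 * 1001977^1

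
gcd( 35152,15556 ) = 4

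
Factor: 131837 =131837^1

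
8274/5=8274/5 = 1654.80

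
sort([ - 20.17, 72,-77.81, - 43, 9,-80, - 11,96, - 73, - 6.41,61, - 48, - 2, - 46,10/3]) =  [ - 80, - 77.81, - 73, - 48, - 46, - 43, - 20.17 ,-11, - 6.41, - 2, 10/3,9,61,72,96]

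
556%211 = 134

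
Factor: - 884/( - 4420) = 1/5 = 5^( - 1) 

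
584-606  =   - 22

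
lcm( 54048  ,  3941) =378336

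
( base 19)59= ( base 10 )104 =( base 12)88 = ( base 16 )68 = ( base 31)3B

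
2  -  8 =-6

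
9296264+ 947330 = 10243594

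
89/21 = 4 + 5/21 =4.24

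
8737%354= 241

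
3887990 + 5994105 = 9882095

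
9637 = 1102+8535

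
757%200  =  157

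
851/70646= 851/70646 = 0.01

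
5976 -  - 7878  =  13854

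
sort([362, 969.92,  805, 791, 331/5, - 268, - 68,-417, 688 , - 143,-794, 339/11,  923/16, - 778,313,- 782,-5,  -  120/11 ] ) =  [ - 794,  -  782,-778, - 417  , - 268, - 143,-68, - 120/11,-5,339/11, 923/16 , 331/5, 313 , 362 , 688,  791 , 805, 969.92 ] 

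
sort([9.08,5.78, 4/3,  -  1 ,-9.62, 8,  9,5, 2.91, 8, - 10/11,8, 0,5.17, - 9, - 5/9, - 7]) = [ -9.62,  -  9,- 7 , - 1 ,  -  10/11, - 5/9, 0,4/3, 2.91, 5, 5.17, 5.78,8,  8,8,9,9.08 ]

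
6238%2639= 960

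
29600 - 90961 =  - 61361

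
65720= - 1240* ( - 53 )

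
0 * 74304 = 0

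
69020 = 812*85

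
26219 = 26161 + 58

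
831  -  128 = 703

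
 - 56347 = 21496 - 77843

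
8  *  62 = 496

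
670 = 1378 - 708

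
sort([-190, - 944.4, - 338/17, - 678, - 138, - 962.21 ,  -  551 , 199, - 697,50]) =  [ - 962.21, - 944.4,-697, - 678, - 551, - 190 , - 138,  -  338/17, 50,  199]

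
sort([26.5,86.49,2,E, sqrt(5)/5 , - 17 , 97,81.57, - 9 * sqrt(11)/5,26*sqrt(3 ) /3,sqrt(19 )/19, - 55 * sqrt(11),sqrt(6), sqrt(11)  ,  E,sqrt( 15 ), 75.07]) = [ - 55*sqrt( 11 ), - 17, - 9 * sqrt(11 ) /5, sqrt (19 )/19,sqrt(5) /5,2,  sqrt( 6 ),E, E, sqrt(11 ),sqrt( 15 ), 26*sqrt(3 ) /3,26.5,75.07, 81.57, 86.49, 97 ] 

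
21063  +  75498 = 96561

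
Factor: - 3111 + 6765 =3654 = 2^1*3^2*7^1 *29^1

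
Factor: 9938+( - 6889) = 3049^1 = 3049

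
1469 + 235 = 1704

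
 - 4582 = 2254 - 6836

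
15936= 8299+7637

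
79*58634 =4632086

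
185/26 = 185/26=7.12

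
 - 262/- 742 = 131/371 = 0.35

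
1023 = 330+693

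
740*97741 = 72328340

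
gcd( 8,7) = 1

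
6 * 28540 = 171240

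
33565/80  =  6713/16 = 419.56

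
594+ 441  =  1035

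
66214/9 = 7357 + 1/9 = 7357.11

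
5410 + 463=5873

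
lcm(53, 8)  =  424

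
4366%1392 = 190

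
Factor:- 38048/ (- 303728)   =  58/463 = 2^1*29^1*463^ (-1 )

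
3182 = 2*1591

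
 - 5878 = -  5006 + - 872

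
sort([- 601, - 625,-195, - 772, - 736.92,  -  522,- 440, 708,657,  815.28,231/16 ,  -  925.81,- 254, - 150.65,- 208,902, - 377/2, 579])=[  -  925.81, - 772, - 736.92, - 625, -601,-522, - 440,-254,-208,-195,-377/2,-150.65,231/16,579,657, 708, 815.28,902]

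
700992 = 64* 10953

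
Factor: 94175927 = 94175927^1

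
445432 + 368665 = 814097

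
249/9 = 83/3  =  27.67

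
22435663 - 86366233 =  - 63930570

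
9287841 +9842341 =19130182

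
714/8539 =714/8539 =0.08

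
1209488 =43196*28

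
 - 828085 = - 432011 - 396074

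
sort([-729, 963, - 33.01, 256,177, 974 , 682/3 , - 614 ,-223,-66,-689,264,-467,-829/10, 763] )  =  [ -729 ,-689,-614, -467, - 223, - 829/10, - 66, -33.01,177,682/3,  256,264,763,963,974 ]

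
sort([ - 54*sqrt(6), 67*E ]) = [ - 54*sqrt(6), 67*E]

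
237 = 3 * 79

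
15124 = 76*199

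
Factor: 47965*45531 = 2183894415=3^2*5^1*53^1*181^1*5059^1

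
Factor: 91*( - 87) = -3^1*7^1*13^1*29^1=- 7917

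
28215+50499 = 78714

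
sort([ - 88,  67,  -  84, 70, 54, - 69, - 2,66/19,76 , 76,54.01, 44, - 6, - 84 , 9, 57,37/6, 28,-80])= [ - 88,- 84,-84, - 80, - 69,-6,  -  2, 66/19, 37/6, 9,28, 44,54,54.01,57,  67,70, 76,76]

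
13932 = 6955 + 6977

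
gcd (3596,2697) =899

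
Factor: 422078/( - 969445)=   -  2^1*5^( - 1)*41^( - 1 ) * 4729^( - 1 )*211039^1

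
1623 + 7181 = 8804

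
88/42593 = 88/42593 = 0.00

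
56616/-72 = -787 + 2/3= -786.33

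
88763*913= 81040619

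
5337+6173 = 11510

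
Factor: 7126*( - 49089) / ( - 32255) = 2^1*3^1 * 5^( - 1)*7^1*509^1*6451^(-1)*16363^1 = 349808214/32255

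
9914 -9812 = 102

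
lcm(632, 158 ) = 632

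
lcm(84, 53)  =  4452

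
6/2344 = 3/1172 = 0.00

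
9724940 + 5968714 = 15693654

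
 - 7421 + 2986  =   - 4435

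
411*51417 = 21132387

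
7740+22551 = 30291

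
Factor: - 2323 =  - 23^1 * 101^1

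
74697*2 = 149394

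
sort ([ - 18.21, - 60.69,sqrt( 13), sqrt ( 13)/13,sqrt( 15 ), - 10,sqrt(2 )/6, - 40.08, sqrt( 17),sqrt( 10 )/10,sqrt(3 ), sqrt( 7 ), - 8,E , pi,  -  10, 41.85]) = [ - 60.69, - 40.08, - 18.21,- 10,  -  10, - 8,sqrt( 2)/6, sqrt(13 ) /13,sqrt(10)/10, sqrt( 3 ), sqrt( 7 ),  E, pi, sqrt( 13), sqrt( 15),sqrt( 17), 41.85]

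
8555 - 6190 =2365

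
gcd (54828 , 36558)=18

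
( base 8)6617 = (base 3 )11202120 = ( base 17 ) c03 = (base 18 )ACF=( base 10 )3471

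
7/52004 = 7/52004=0.00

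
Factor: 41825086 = 2^1 * 23^1 * 909241^1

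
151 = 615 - 464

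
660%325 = 10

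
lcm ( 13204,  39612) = 39612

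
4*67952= 271808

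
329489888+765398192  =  1094888080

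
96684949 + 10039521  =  106724470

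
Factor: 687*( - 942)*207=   -  133960878 = -  2^1*3^4*23^1 * 157^1 * 229^1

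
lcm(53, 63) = 3339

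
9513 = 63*151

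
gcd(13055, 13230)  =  35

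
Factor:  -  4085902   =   - 2^1 * 61^1*107^1*313^1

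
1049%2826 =1049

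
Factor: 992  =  2^5*31^1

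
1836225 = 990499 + 845726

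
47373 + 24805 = 72178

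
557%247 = 63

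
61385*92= 5647420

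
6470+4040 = 10510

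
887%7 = 5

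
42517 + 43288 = 85805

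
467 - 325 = 142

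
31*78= 2418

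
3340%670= 660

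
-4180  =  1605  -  5785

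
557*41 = 22837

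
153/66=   2 + 7/22 = 2.32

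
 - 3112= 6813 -9925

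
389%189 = 11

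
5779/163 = 35 + 74/163 =35.45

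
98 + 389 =487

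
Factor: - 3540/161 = -2^2*3^1*5^1*7^( -1)*23^( - 1) * 59^1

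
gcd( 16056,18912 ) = 24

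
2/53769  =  2/53769 = 0.00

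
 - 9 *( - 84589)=761301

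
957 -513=444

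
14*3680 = 51520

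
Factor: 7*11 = 77 = 7^1*11^1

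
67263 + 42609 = 109872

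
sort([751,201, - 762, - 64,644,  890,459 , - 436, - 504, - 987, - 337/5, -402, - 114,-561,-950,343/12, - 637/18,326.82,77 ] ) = [ - 987, - 950, - 762,  -  561, - 504, - 436, - 402, - 114, - 337/5, - 64, - 637/18, 343/12,77,  201 , 326.82,459,644,  751,890]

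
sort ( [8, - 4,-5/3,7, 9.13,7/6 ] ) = [-4,  -  5/3,7/6,7,8,9.13]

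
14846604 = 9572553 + 5274051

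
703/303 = 2 + 97/303 = 2.32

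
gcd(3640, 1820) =1820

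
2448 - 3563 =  - 1115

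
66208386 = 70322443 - 4114057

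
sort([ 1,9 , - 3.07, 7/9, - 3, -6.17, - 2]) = [ - 6.17, - 3.07, - 3,-2, 7/9,1, 9 ]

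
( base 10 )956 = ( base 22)1la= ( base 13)587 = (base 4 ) 32330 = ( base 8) 1674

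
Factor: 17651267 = 421^1*41927^1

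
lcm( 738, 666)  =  27306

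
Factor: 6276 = 2^2*3^1*523^1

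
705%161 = 61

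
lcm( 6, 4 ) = 12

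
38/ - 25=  - 38/25 =-  1.52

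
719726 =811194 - 91468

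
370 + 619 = 989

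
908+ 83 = 991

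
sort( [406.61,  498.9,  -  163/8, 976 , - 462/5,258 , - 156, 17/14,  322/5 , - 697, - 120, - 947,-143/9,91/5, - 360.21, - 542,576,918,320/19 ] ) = [-947,-697, - 542, - 360.21, - 156 , - 120, - 462/5, - 163/8, - 143/9,  17/14 , 320/19,91/5, 322/5,258,406.61,498.9,576,918,976 ] 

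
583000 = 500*1166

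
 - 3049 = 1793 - 4842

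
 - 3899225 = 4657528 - 8556753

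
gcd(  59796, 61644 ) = 132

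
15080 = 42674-27594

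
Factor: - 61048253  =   - 7^1*47^1*185557^1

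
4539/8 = 567+3/8 = 567.38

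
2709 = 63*43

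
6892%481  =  158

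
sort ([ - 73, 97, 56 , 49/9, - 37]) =[-73,-37,49/9, 56,  97]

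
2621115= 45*58247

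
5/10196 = 5/10196 = 0.00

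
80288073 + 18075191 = 98363264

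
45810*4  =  183240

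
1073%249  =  77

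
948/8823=316/2941 = 0.11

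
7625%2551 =2523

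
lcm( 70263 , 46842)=140526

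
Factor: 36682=2^1 * 18341^1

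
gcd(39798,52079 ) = 1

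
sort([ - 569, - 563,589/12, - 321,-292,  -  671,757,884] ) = [ - 671, - 569, - 563, - 321, - 292, 589/12,757,884 ]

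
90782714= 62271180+28511534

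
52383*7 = 366681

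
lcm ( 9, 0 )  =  0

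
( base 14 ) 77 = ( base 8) 151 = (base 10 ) 105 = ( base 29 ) 3I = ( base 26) 41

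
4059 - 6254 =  - 2195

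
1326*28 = 37128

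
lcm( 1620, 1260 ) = 11340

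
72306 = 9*8034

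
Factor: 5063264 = 2^5*158227^1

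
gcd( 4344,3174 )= 6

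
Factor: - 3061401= - 3^1*7^1*73^1*1997^1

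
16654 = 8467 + 8187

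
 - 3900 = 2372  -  6272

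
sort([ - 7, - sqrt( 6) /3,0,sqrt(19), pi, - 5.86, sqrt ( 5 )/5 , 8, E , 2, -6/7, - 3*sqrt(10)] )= [ - 3*sqrt(10 ), - 7, - 5.86, -6/7, - sqrt ( 6)/3,  0,sqrt( 5 )/5 , 2,E, pi,sqrt( 19), 8]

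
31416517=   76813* 409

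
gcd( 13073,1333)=1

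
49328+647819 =697147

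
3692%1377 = 938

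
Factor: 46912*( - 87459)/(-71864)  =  2^3 * 3^1 *13^( - 1)*691^( - 1)*733^1*29153^1=512859576/8983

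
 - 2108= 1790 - 3898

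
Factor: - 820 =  - 2^2*5^1*41^1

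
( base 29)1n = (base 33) 1J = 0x34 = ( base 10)52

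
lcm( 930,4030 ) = 12090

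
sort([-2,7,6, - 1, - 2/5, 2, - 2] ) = [  -  2,  -  2,-1, - 2/5, 2, 6, 7]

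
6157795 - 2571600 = 3586195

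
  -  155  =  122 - 277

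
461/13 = 461/13 = 35.46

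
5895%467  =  291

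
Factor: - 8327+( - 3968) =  -5^1*2459^1 = - 12295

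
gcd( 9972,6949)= 1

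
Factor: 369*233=3^2*41^1*233^1= 85977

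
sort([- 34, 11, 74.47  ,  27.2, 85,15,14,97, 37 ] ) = [-34, 11, 14,15,27.2 , 37,74.47,85,97]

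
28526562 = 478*59679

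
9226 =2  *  4613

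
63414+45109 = 108523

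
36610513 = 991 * 36943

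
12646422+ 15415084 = 28061506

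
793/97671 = 793/97671= 0.01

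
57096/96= 2379/4= 594.75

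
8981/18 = 498 + 17/18 = 498.94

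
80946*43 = 3480678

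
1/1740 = 1/1740 = 0.00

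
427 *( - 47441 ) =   -  20257307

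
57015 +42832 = 99847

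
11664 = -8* (-1458 ) 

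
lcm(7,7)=7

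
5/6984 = 5/6984  =  0.00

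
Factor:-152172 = -2^2*3^3*1409^1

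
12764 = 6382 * 2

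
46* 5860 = 269560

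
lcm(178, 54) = 4806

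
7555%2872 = 1811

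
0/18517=0 =0.00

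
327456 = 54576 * 6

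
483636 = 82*5898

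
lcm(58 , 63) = 3654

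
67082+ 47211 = 114293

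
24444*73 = 1784412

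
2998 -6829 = -3831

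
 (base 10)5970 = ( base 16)1752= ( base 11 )4538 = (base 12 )3556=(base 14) 2266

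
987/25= 987/25 = 39.48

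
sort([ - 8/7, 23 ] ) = [-8/7, 23]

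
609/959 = 87/137  =  0.64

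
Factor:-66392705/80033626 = -2^(-1)*5^1 * 61^1*193^( - 1)*207341^(- 1)*217681^1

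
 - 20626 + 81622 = 60996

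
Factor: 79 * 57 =3^1 * 19^1 * 79^1 = 4503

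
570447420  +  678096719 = 1248544139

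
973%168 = 133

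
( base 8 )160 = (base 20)5c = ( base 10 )112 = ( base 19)5h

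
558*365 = 203670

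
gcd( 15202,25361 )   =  1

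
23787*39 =927693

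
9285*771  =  7158735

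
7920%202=42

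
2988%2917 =71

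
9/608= 9/608 = 0.01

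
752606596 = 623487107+129119489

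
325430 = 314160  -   -11270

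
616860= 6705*92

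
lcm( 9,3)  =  9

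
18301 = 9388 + 8913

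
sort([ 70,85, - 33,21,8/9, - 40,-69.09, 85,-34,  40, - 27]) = [ - 69.09, - 40, - 34,  -  33, - 27,8/9,21 , 40, 70 , 85,85 ]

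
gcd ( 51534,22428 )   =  126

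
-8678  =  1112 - 9790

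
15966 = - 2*( - 7983)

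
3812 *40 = 152480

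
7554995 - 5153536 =2401459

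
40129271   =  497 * 80743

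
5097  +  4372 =9469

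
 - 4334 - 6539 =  - 10873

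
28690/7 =4098 + 4/7 = 4098.57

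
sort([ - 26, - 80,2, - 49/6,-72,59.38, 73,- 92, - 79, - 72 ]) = [-92, - 80, - 79,-72,-72, - 26, - 49/6, 2, 59.38, 73]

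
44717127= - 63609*( - 703) 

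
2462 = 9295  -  6833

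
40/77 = 40/77  =  0.52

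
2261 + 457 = 2718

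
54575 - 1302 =53273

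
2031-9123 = -7092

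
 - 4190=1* ( - 4190) 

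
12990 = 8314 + 4676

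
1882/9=1882/9  =  209.11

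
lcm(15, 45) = 45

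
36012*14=504168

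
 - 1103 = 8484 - 9587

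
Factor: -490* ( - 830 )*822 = 2^3*3^1*  5^2*7^2*83^1*137^1 = 334307400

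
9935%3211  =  302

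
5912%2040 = 1832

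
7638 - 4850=2788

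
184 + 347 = 531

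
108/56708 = 27/14177 = 0.00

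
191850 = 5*38370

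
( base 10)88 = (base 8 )130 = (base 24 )3G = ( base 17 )53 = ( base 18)4G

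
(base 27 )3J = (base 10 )100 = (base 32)34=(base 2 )1100100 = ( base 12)84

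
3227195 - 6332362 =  - 3105167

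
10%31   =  10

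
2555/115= 511/23  =  22.22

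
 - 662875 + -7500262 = -8163137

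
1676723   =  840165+836558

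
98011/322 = 304 + 123/322 = 304.38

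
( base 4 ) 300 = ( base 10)48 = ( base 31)1H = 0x30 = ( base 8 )60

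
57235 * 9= 515115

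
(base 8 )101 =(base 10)65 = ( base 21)32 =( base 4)1001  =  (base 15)45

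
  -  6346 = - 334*19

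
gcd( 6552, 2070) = 18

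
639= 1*639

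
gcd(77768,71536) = 8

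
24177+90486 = 114663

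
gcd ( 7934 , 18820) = 2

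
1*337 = 337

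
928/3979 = 928/3979 =0.23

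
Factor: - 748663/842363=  - 17^1*29^(  -  1)*31^( - 1)*47^1=- 799/899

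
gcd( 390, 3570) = 30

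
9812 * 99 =971388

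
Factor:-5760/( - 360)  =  16  =  2^4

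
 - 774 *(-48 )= 37152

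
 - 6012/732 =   -  9 + 48/61= - 8.21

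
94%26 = 16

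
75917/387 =196+65/387 = 196.17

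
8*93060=744480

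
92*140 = 12880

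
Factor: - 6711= - 3^1*2237^1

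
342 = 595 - 253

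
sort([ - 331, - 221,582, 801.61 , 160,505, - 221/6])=[ - 331, - 221 , - 221/6,160,  505, 582,801.61 ] 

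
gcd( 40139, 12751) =41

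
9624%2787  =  1263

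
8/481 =8/481 = 0.02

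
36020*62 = 2233240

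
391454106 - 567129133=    - 175675027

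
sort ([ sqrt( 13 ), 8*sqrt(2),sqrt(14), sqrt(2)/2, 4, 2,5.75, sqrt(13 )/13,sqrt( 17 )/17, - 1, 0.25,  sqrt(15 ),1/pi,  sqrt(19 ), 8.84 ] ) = [ - 1, sqrt(17 ) /17, 0.25,sqrt(13)/13, 1/pi, sqrt (2) /2, 2,  sqrt ( 13 ), sqrt(14), sqrt( 15 ), 4,sqrt(19 ),5.75,8.84, 8*sqrt( 2)] 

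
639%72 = 63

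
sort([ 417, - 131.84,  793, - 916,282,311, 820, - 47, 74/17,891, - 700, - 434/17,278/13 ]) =[ - 916 ,-700 , - 131.84, - 47, - 434/17,74/17 , 278/13, 282, 311, 417, 793,820,891] 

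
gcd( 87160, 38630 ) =10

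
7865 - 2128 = 5737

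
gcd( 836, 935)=11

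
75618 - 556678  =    -  481060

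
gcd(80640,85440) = 960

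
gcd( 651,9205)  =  7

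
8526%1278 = 858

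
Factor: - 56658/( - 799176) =19/268= 2^( - 2)*19^1*67^(- 1 )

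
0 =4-4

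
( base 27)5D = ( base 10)148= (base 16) 94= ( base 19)7F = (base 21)71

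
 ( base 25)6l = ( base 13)102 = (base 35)4V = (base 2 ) 10101011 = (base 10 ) 171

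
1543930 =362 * 4265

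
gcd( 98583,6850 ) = 1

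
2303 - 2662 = - 359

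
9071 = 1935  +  7136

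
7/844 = 7/844=0.01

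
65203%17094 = 13921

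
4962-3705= 1257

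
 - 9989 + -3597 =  - 13586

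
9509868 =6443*1476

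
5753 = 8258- 2505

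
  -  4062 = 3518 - 7580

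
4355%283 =110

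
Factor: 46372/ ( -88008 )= - 2^(-1 )*3^( - 1)*19^( - 1) * 193^ ( -1) * 11593^1 = - 11593/22002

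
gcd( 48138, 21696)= 678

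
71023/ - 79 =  - 900 + 77/79  =  - 899.03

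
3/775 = 3/775  =  0.00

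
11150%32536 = 11150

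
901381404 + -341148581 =560232823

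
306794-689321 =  - 382527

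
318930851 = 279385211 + 39545640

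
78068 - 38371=39697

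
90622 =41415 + 49207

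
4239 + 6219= 10458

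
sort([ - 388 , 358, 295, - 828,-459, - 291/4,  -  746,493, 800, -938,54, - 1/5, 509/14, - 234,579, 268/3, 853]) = [ - 938,- 828,  -  746, - 459, - 388, - 234, - 291/4, - 1/5,509/14, 54, 268/3, 295,358,493, 579,800,  853]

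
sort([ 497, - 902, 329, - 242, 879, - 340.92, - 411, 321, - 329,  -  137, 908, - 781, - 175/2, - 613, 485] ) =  [ - 902, - 781,- 613, - 411, - 340.92, - 329, - 242, - 137, - 175/2, 321, 329,  485,497,879, 908]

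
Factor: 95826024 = 2^3 * 3^3 * 7^1*63377^1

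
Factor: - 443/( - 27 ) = 3^( - 3)*443^1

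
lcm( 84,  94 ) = 3948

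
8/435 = 8/435 = 0.02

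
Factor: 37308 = 2^2*3^1*3109^1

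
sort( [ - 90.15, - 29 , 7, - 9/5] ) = [ - 90.15,- 29, - 9/5,7] 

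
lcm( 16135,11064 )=387240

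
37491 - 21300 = 16191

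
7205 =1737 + 5468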